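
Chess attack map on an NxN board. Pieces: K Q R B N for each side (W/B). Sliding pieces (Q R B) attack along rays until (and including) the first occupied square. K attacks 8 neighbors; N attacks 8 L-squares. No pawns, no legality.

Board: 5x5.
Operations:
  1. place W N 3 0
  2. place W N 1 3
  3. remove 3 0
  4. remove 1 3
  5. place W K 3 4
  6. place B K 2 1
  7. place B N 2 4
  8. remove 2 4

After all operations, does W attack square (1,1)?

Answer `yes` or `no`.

Answer: no

Derivation:
Op 1: place WN@(3,0)
Op 2: place WN@(1,3)
Op 3: remove (3,0)
Op 4: remove (1,3)
Op 5: place WK@(3,4)
Op 6: place BK@(2,1)
Op 7: place BN@(2,4)
Op 8: remove (2,4)
Per-piece attacks for W:
  WK@(3,4): attacks (3,3) (4,4) (2,4) (4,3) (2,3)
W attacks (1,1): no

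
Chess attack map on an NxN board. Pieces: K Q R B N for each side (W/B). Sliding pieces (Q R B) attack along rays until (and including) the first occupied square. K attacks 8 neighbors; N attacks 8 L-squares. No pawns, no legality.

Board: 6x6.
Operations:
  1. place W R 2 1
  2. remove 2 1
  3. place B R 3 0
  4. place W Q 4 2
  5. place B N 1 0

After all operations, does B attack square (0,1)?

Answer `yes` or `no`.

Answer: no

Derivation:
Op 1: place WR@(2,1)
Op 2: remove (2,1)
Op 3: place BR@(3,0)
Op 4: place WQ@(4,2)
Op 5: place BN@(1,0)
Per-piece attacks for B:
  BN@(1,0): attacks (2,2) (3,1) (0,2)
  BR@(3,0): attacks (3,1) (3,2) (3,3) (3,4) (3,5) (4,0) (5,0) (2,0) (1,0) [ray(-1,0) blocked at (1,0)]
B attacks (0,1): no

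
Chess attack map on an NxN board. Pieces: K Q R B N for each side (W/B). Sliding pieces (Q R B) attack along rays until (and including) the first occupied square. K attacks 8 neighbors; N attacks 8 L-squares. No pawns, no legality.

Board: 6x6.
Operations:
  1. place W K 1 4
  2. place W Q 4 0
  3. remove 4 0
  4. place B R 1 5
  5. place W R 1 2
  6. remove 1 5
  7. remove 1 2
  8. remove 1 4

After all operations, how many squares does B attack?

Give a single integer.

Answer: 0

Derivation:
Op 1: place WK@(1,4)
Op 2: place WQ@(4,0)
Op 3: remove (4,0)
Op 4: place BR@(1,5)
Op 5: place WR@(1,2)
Op 6: remove (1,5)
Op 7: remove (1,2)
Op 8: remove (1,4)
Per-piece attacks for B:
Union (0 distinct): (none)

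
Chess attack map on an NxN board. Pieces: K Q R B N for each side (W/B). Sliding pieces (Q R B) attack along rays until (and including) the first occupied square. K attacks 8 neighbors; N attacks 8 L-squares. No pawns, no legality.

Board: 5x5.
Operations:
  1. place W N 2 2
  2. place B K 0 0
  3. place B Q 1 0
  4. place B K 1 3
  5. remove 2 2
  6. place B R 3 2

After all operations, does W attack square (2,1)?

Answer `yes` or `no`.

Op 1: place WN@(2,2)
Op 2: place BK@(0,0)
Op 3: place BQ@(1,0)
Op 4: place BK@(1,3)
Op 5: remove (2,2)
Op 6: place BR@(3,2)
Per-piece attacks for W:
W attacks (2,1): no

Answer: no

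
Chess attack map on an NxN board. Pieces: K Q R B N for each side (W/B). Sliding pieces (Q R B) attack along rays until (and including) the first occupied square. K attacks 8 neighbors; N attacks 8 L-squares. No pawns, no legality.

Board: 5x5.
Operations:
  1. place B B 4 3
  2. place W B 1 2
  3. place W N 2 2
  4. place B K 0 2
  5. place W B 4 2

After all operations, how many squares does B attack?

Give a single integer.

Op 1: place BB@(4,3)
Op 2: place WB@(1,2)
Op 3: place WN@(2,2)
Op 4: place BK@(0,2)
Op 5: place WB@(4,2)
Per-piece attacks for B:
  BK@(0,2): attacks (0,3) (0,1) (1,2) (1,3) (1,1)
  BB@(4,3): attacks (3,4) (3,2) (2,1) (1,0)
Union (9 distinct): (0,1) (0,3) (1,0) (1,1) (1,2) (1,3) (2,1) (3,2) (3,4)

Answer: 9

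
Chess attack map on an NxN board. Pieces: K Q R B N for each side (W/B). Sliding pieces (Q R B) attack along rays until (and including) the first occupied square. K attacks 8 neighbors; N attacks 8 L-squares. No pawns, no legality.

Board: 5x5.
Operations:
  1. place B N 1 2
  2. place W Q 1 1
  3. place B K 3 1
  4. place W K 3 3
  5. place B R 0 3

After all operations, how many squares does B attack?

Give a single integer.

Op 1: place BN@(1,2)
Op 2: place WQ@(1,1)
Op 3: place BK@(3,1)
Op 4: place WK@(3,3)
Op 5: place BR@(0,3)
Per-piece attacks for B:
  BR@(0,3): attacks (0,4) (0,2) (0,1) (0,0) (1,3) (2,3) (3,3) [ray(1,0) blocked at (3,3)]
  BN@(1,2): attacks (2,4) (3,3) (0,4) (2,0) (3,1) (0,0)
  BK@(3,1): attacks (3,2) (3,0) (4,1) (2,1) (4,2) (4,0) (2,2) (2,0)
Union (17 distinct): (0,0) (0,1) (0,2) (0,4) (1,3) (2,0) (2,1) (2,2) (2,3) (2,4) (3,0) (3,1) (3,2) (3,3) (4,0) (4,1) (4,2)

Answer: 17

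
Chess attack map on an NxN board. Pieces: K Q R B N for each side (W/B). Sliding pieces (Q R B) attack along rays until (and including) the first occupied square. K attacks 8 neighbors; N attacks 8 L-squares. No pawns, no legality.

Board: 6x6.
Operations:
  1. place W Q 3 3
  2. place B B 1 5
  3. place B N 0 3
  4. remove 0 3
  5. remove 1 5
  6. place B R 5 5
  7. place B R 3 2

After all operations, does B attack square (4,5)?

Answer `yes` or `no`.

Answer: yes

Derivation:
Op 1: place WQ@(3,3)
Op 2: place BB@(1,5)
Op 3: place BN@(0,3)
Op 4: remove (0,3)
Op 5: remove (1,5)
Op 6: place BR@(5,5)
Op 7: place BR@(3,2)
Per-piece attacks for B:
  BR@(3,2): attacks (3,3) (3,1) (3,0) (4,2) (5,2) (2,2) (1,2) (0,2) [ray(0,1) blocked at (3,3)]
  BR@(5,5): attacks (5,4) (5,3) (5,2) (5,1) (5,0) (4,5) (3,5) (2,5) (1,5) (0,5)
B attacks (4,5): yes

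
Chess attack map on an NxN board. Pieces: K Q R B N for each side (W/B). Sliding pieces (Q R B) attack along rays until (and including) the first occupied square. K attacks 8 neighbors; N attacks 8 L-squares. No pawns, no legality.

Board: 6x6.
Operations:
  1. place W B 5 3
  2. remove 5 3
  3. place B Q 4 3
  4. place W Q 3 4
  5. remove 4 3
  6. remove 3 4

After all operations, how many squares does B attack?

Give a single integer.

Op 1: place WB@(5,3)
Op 2: remove (5,3)
Op 3: place BQ@(4,3)
Op 4: place WQ@(3,4)
Op 5: remove (4,3)
Op 6: remove (3,4)
Per-piece attacks for B:
Union (0 distinct): (none)

Answer: 0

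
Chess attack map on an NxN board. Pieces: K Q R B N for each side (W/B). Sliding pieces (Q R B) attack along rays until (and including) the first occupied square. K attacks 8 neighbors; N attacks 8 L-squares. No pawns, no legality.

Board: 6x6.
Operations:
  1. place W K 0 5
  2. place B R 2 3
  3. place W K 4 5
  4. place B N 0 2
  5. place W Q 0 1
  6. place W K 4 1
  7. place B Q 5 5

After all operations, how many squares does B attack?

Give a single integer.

Answer: 21

Derivation:
Op 1: place WK@(0,5)
Op 2: place BR@(2,3)
Op 3: place WK@(4,5)
Op 4: place BN@(0,2)
Op 5: place WQ@(0,1)
Op 6: place WK@(4,1)
Op 7: place BQ@(5,5)
Per-piece attacks for B:
  BN@(0,2): attacks (1,4) (2,3) (1,0) (2,1)
  BR@(2,3): attacks (2,4) (2,5) (2,2) (2,1) (2,0) (3,3) (4,3) (5,3) (1,3) (0,3)
  BQ@(5,5): attacks (5,4) (5,3) (5,2) (5,1) (5,0) (4,5) (4,4) (3,3) (2,2) (1,1) (0,0) [ray(-1,0) blocked at (4,5)]
Union (21 distinct): (0,0) (0,3) (1,0) (1,1) (1,3) (1,4) (2,0) (2,1) (2,2) (2,3) (2,4) (2,5) (3,3) (4,3) (4,4) (4,5) (5,0) (5,1) (5,2) (5,3) (5,4)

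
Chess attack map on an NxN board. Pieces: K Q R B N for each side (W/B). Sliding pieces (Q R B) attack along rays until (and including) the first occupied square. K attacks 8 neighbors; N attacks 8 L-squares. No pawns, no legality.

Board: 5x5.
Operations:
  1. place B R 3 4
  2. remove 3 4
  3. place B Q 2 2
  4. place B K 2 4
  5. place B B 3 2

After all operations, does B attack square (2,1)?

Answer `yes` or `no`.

Answer: yes

Derivation:
Op 1: place BR@(3,4)
Op 2: remove (3,4)
Op 3: place BQ@(2,2)
Op 4: place BK@(2,4)
Op 5: place BB@(3,2)
Per-piece attacks for B:
  BQ@(2,2): attacks (2,3) (2,4) (2,1) (2,0) (3,2) (1,2) (0,2) (3,3) (4,4) (3,1) (4,0) (1,3) (0,4) (1,1) (0,0) [ray(0,1) blocked at (2,4); ray(1,0) blocked at (3,2)]
  BK@(2,4): attacks (2,3) (3,4) (1,4) (3,3) (1,3)
  BB@(3,2): attacks (4,3) (4,1) (2,3) (1,4) (2,1) (1,0)
B attacks (2,1): yes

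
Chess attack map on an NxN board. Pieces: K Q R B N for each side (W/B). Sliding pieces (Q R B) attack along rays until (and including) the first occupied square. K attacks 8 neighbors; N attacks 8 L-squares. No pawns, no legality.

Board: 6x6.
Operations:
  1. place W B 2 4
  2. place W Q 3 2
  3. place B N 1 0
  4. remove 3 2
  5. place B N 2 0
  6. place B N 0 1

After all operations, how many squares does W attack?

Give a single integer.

Op 1: place WB@(2,4)
Op 2: place WQ@(3,2)
Op 3: place BN@(1,0)
Op 4: remove (3,2)
Op 5: place BN@(2,0)
Op 6: place BN@(0,1)
Per-piece attacks for W:
  WB@(2,4): attacks (3,5) (3,3) (4,2) (5,1) (1,5) (1,3) (0,2)
Union (7 distinct): (0,2) (1,3) (1,5) (3,3) (3,5) (4,2) (5,1)

Answer: 7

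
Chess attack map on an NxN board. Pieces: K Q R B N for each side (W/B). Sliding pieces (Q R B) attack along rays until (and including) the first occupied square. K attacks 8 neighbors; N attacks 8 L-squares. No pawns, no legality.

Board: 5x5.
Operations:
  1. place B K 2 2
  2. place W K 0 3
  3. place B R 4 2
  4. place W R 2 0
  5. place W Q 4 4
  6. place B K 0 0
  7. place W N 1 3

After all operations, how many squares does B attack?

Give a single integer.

Op 1: place BK@(2,2)
Op 2: place WK@(0,3)
Op 3: place BR@(4,2)
Op 4: place WR@(2,0)
Op 5: place WQ@(4,4)
Op 6: place BK@(0,0)
Op 7: place WN@(1,3)
Per-piece attacks for B:
  BK@(0,0): attacks (0,1) (1,0) (1,1)
  BK@(2,2): attacks (2,3) (2,1) (3,2) (1,2) (3,3) (3,1) (1,3) (1,1)
  BR@(4,2): attacks (4,3) (4,4) (4,1) (4,0) (3,2) (2,2) [ray(0,1) blocked at (4,4); ray(-1,0) blocked at (2,2)]
Union (15 distinct): (0,1) (1,0) (1,1) (1,2) (1,3) (2,1) (2,2) (2,3) (3,1) (3,2) (3,3) (4,0) (4,1) (4,3) (4,4)

Answer: 15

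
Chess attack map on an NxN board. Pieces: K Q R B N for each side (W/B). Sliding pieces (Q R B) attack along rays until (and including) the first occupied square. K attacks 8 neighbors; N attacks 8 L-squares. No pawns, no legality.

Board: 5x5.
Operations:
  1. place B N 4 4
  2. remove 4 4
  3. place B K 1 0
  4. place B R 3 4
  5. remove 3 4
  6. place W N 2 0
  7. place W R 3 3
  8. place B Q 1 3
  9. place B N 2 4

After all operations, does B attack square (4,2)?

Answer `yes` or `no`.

Op 1: place BN@(4,4)
Op 2: remove (4,4)
Op 3: place BK@(1,0)
Op 4: place BR@(3,4)
Op 5: remove (3,4)
Op 6: place WN@(2,0)
Op 7: place WR@(3,3)
Op 8: place BQ@(1,3)
Op 9: place BN@(2,4)
Per-piece attacks for B:
  BK@(1,0): attacks (1,1) (2,0) (0,0) (2,1) (0,1)
  BQ@(1,3): attacks (1,4) (1,2) (1,1) (1,0) (2,3) (3,3) (0,3) (2,4) (2,2) (3,1) (4,0) (0,4) (0,2) [ray(0,-1) blocked at (1,0); ray(1,0) blocked at (3,3); ray(1,1) blocked at (2,4)]
  BN@(2,4): attacks (3,2) (4,3) (1,2) (0,3)
B attacks (4,2): no

Answer: no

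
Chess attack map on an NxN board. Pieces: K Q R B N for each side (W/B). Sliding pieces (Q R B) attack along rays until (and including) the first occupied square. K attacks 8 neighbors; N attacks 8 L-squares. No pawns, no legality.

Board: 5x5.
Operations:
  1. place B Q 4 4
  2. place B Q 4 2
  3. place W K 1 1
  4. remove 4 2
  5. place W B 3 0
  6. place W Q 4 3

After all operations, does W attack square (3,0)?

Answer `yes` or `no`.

Answer: no

Derivation:
Op 1: place BQ@(4,4)
Op 2: place BQ@(4,2)
Op 3: place WK@(1,1)
Op 4: remove (4,2)
Op 5: place WB@(3,0)
Op 6: place WQ@(4,3)
Per-piece attacks for W:
  WK@(1,1): attacks (1,2) (1,0) (2,1) (0,1) (2,2) (2,0) (0,2) (0,0)
  WB@(3,0): attacks (4,1) (2,1) (1,2) (0,3)
  WQ@(4,3): attacks (4,4) (4,2) (4,1) (4,0) (3,3) (2,3) (1,3) (0,3) (3,4) (3,2) (2,1) (1,0) [ray(0,1) blocked at (4,4)]
W attacks (3,0): no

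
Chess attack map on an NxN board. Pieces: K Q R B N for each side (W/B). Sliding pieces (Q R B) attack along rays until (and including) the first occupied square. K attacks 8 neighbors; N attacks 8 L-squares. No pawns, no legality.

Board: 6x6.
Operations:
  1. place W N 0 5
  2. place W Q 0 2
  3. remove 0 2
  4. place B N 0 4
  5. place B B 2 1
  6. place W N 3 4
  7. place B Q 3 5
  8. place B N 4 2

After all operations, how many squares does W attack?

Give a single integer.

Op 1: place WN@(0,5)
Op 2: place WQ@(0,2)
Op 3: remove (0,2)
Op 4: place BN@(0,4)
Op 5: place BB@(2,1)
Op 6: place WN@(3,4)
Op 7: place BQ@(3,5)
Op 8: place BN@(4,2)
Per-piece attacks for W:
  WN@(0,5): attacks (1,3) (2,4)
  WN@(3,4): attacks (5,5) (1,5) (4,2) (5,3) (2,2) (1,3)
Union (7 distinct): (1,3) (1,5) (2,2) (2,4) (4,2) (5,3) (5,5)

Answer: 7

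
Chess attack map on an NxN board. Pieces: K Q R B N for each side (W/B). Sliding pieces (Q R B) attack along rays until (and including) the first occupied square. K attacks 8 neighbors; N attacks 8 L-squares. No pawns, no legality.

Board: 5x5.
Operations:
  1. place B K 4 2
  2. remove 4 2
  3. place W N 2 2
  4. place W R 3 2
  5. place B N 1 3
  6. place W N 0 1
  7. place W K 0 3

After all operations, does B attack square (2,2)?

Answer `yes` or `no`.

Op 1: place BK@(4,2)
Op 2: remove (4,2)
Op 3: place WN@(2,2)
Op 4: place WR@(3,2)
Op 5: place BN@(1,3)
Op 6: place WN@(0,1)
Op 7: place WK@(0,3)
Per-piece attacks for B:
  BN@(1,3): attacks (3,4) (2,1) (3,2) (0,1)
B attacks (2,2): no

Answer: no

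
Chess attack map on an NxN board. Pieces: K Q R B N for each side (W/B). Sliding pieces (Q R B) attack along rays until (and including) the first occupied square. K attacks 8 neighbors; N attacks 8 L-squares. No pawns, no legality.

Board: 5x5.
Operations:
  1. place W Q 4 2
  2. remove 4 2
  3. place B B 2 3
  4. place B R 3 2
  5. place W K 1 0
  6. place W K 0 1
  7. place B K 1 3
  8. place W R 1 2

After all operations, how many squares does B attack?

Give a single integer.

Op 1: place WQ@(4,2)
Op 2: remove (4,2)
Op 3: place BB@(2,3)
Op 4: place BR@(3,2)
Op 5: place WK@(1,0)
Op 6: place WK@(0,1)
Op 7: place BK@(1,3)
Op 8: place WR@(1,2)
Per-piece attacks for B:
  BK@(1,3): attacks (1,4) (1,2) (2,3) (0,3) (2,4) (2,2) (0,4) (0,2)
  BB@(2,3): attacks (3,4) (3,2) (1,4) (1,2) [ray(1,-1) blocked at (3,2); ray(-1,-1) blocked at (1,2)]
  BR@(3,2): attacks (3,3) (3,4) (3,1) (3,0) (4,2) (2,2) (1,2) [ray(-1,0) blocked at (1,2)]
Union (14 distinct): (0,2) (0,3) (0,4) (1,2) (1,4) (2,2) (2,3) (2,4) (3,0) (3,1) (3,2) (3,3) (3,4) (4,2)

Answer: 14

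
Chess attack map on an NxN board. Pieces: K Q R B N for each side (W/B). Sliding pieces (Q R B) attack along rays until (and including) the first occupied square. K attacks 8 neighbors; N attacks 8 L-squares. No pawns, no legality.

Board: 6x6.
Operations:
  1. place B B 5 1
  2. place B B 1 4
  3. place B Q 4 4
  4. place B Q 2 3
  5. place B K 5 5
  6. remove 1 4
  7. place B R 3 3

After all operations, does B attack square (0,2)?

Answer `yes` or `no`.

Op 1: place BB@(5,1)
Op 2: place BB@(1,4)
Op 3: place BQ@(4,4)
Op 4: place BQ@(2,3)
Op 5: place BK@(5,5)
Op 6: remove (1,4)
Op 7: place BR@(3,3)
Per-piece attacks for B:
  BQ@(2,3): attacks (2,4) (2,5) (2,2) (2,1) (2,0) (3,3) (1,3) (0,3) (3,4) (4,5) (3,2) (4,1) (5,0) (1,4) (0,5) (1,2) (0,1) [ray(1,0) blocked at (3,3)]
  BR@(3,3): attacks (3,4) (3,5) (3,2) (3,1) (3,0) (4,3) (5,3) (2,3) [ray(-1,0) blocked at (2,3)]
  BQ@(4,4): attacks (4,5) (4,3) (4,2) (4,1) (4,0) (5,4) (3,4) (2,4) (1,4) (0,4) (5,5) (5,3) (3,5) (3,3) [ray(1,1) blocked at (5,5); ray(-1,-1) blocked at (3,3)]
  BB@(5,1): attacks (4,2) (3,3) (4,0) [ray(-1,1) blocked at (3,3)]
  BK@(5,5): attacks (5,4) (4,5) (4,4)
B attacks (0,2): no

Answer: no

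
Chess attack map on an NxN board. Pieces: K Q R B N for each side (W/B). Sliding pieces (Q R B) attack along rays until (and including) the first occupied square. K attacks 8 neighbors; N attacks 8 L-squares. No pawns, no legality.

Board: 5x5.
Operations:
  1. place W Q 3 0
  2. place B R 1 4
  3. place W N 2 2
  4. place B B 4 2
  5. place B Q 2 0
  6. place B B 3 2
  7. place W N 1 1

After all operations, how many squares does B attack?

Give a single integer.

Op 1: place WQ@(3,0)
Op 2: place BR@(1,4)
Op 3: place WN@(2,2)
Op 4: place BB@(4,2)
Op 5: place BQ@(2,0)
Op 6: place BB@(3,2)
Op 7: place WN@(1,1)
Per-piece attacks for B:
  BR@(1,4): attacks (1,3) (1,2) (1,1) (2,4) (3,4) (4,4) (0,4) [ray(0,-1) blocked at (1,1)]
  BQ@(2,0): attacks (2,1) (2,2) (3,0) (1,0) (0,0) (3,1) (4,2) (1,1) [ray(0,1) blocked at (2,2); ray(1,0) blocked at (3,0); ray(1,1) blocked at (4,2); ray(-1,1) blocked at (1,1)]
  BB@(3,2): attacks (4,3) (4,1) (2,3) (1,4) (2,1) (1,0) [ray(-1,1) blocked at (1,4)]
  BB@(4,2): attacks (3,3) (2,4) (3,1) (2,0) [ray(-1,-1) blocked at (2,0)]
Union (20 distinct): (0,0) (0,4) (1,0) (1,1) (1,2) (1,3) (1,4) (2,0) (2,1) (2,2) (2,3) (2,4) (3,0) (3,1) (3,3) (3,4) (4,1) (4,2) (4,3) (4,4)

Answer: 20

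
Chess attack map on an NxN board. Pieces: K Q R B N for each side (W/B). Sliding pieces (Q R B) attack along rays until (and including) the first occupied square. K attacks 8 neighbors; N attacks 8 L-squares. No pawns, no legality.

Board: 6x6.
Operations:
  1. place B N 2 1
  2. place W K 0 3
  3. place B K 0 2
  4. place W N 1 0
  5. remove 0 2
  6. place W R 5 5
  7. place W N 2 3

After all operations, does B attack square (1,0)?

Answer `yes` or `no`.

Op 1: place BN@(2,1)
Op 2: place WK@(0,3)
Op 3: place BK@(0,2)
Op 4: place WN@(1,0)
Op 5: remove (0,2)
Op 6: place WR@(5,5)
Op 7: place WN@(2,3)
Per-piece attacks for B:
  BN@(2,1): attacks (3,3) (4,2) (1,3) (0,2) (4,0) (0,0)
B attacks (1,0): no

Answer: no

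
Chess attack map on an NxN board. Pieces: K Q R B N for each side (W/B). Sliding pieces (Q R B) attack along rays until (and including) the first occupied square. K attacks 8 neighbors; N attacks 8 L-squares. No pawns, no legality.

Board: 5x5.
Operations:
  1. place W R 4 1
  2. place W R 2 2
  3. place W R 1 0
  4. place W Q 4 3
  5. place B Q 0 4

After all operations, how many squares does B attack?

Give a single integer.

Op 1: place WR@(4,1)
Op 2: place WR@(2,2)
Op 3: place WR@(1,0)
Op 4: place WQ@(4,3)
Op 5: place BQ@(0,4)
Per-piece attacks for B:
  BQ@(0,4): attacks (0,3) (0,2) (0,1) (0,0) (1,4) (2,4) (3,4) (4,4) (1,3) (2,2) [ray(1,-1) blocked at (2,2)]
Union (10 distinct): (0,0) (0,1) (0,2) (0,3) (1,3) (1,4) (2,2) (2,4) (3,4) (4,4)

Answer: 10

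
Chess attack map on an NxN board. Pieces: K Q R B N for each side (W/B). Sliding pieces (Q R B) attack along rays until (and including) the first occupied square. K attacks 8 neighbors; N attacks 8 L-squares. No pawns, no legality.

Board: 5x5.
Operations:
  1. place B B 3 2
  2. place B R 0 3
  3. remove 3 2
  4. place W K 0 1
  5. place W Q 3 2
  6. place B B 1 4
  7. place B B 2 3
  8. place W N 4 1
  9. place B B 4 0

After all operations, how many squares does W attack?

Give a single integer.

Op 1: place BB@(3,2)
Op 2: place BR@(0,3)
Op 3: remove (3,2)
Op 4: place WK@(0,1)
Op 5: place WQ@(3,2)
Op 6: place BB@(1,4)
Op 7: place BB@(2,3)
Op 8: place WN@(4,1)
Op 9: place BB@(4,0)
Per-piece attacks for W:
  WK@(0,1): attacks (0,2) (0,0) (1,1) (1,2) (1,0)
  WQ@(3,2): attacks (3,3) (3,4) (3,1) (3,0) (4,2) (2,2) (1,2) (0,2) (4,3) (4,1) (2,3) (2,1) (1,0) [ray(1,-1) blocked at (4,1); ray(-1,1) blocked at (2,3)]
  WN@(4,1): attacks (3,3) (2,2) (2,0)
Union (16 distinct): (0,0) (0,2) (1,0) (1,1) (1,2) (2,0) (2,1) (2,2) (2,3) (3,0) (3,1) (3,3) (3,4) (4,1) (4,2) (4,3)

Answer: 16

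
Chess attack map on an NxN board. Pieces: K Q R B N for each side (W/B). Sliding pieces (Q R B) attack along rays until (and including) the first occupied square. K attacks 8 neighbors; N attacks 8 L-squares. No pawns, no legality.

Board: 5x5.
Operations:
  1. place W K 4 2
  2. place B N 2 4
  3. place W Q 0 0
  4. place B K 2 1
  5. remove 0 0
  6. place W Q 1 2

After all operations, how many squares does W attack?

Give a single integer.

Answer: 17

Derivation:
Op 1: place WK@(4,2)
Op 2: place BN@(2,4)
Op 3: place WQ@(0,0)
Op 4: place BK@(2,1)
Op 5: remove (0,0)
Op 6: place WQ@(1,2)
Per-piece attacks for W:
  WQ@(1,2): attacks (1,3) (1,4) (1,1) (1,0) (2,2) (3,2) (4,2) (0,2) (2,3) (3,4) (2,1) (0,3) (0,1) [ray(1,0) blocked at (4,2); ray(1,-1) blocked at (2,1)]
  WK@(4,2): attacks (4,3) (4,1) (3,2) (3,3) (3,1)
Union (17 distinct): (0,1) (0,2) (0,3) (1,0) (1,1) (1,3) (1,4) (2,1) (2,2) (2,3) (3,1) (3,2) (3,3) (3,4) (4,1) (4,2) (4,3)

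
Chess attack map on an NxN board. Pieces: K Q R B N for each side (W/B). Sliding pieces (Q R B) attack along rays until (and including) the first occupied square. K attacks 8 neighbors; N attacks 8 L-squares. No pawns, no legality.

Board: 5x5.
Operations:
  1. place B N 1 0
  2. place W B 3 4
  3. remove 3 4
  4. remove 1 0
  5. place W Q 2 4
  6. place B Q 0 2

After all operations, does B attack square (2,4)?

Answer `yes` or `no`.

Op 1: place BN@(1,0)
Op 2: place WB@(3,4)
Op 3: remove (3,4)
Op 4: remove (1,0)
Op 5: place WQ@(2,4)
Op 6: place BQ@(0,2)
Per-piece attacks for B:
  BQ@(0,2): attacks (0,3) (0,4) (0,1) (0,0) (1,2) (2,2) (3,2) (4,2) (1,3) (2,4) (1,1) (2,0) [ray(1,1) blocked at (2,4)]
B attacks (2,4): yes

Answer: yes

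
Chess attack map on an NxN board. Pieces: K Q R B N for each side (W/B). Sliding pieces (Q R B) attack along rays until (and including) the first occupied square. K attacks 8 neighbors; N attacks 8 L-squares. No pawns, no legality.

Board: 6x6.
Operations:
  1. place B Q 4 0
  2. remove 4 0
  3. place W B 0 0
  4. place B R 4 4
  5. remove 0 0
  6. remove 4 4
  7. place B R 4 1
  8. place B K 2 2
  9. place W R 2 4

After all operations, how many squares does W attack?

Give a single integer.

Answer: 8

Derivation:
Op 1: place BQ@(4,0)
Op 2: remove (4,0)
Op 3: place WB@(0,0)
Op 4: place BR@(4,4)
Op 5: remove (0,0)
Op 6: remove (4,4)
Op 7: place BR@(4,1)
Op 8: place BK@(2,2)
Op 9: place WR@(2,4)
Per-piece attacks for W:
  WR@(2,4): attacks (2,5) (2,3) (2,2) (3,4) (4,4) (5,4) (1,4) (0,4) [ray(0,-1) blocked at (2,2)]
Union (8 distinct): (0,4) (1,4) (2,2) (2,3) (2,5) (3,4) (4,4) (5,4)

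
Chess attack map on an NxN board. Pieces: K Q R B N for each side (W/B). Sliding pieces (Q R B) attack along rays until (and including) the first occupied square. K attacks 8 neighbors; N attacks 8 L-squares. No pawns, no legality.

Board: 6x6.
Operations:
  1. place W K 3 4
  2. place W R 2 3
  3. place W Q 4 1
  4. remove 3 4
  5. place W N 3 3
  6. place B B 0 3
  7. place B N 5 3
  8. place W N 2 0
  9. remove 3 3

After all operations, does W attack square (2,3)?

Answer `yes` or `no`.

Answer: yes

Derivation:
Op 1: place WK@(3,4)
Op 2: place WR@(2,3)
Op 3: place WQ@(4,1)
Op 4: remove (3,4)
Op 5: place WN@(3,3)
Op 6: place BB@(0,3)
Op 7: place BN@(5,3)
Op 8: place WN@(2,0)
Op 9: remove (3,3)
Per-piece attacks for W:
  WN@(2,0): attacks (3,2) (4,1) (1,2) (0,1)
  WR@(2,3): attacks (2,4) (2,5) (2,2) (2,1) (2,0) (3,3) (4,3) (5,3) (1,3) (0,3) [ray(0,-1) blocked at (2,0); ray(1,0) blocked at (5,3); ray(-1,0) blocked at (0,3)]
  WQ@(4,1): attacks (4,2) (4,3) (4,4) (4,5) (4,0) (5,1) (3,1) (2,1) (1,1) (0,1) (5,2) (5,0) (3,2) (2,3) (3,0) [ray(-1,1) blocked at (2,3)]
W attacks (2,3): yes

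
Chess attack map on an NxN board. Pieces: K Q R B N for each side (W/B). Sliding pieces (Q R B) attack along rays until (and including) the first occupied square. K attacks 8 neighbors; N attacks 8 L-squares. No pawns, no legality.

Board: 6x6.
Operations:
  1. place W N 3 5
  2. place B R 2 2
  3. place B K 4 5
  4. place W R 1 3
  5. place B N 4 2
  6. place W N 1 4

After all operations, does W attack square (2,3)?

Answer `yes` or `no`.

Op 1: place WN@(3,5)
Op 2: place BR@(2,2)
Op 3: place BK@(4,5)
Op 4: place WR@(1,3)
Op 5: place BN@(4,2)
Op 6: place WN@(1,4)
Per-piece attacks for W:
  WR@(1,3): attacks (1,4) (1,2) (1,1) (1,0) (2,3) (3,3) (4,3) (5,3) (0,3) [ray(0,1) blocked at (1,4)]
  WN@(1,4): attacks (3,5) (2,2) (3,3) (0,2)
  WN@(3,5): attacks (4,3) (5,4) (2,3) (1,4)
W attacks (2,3): yes

Answer: yes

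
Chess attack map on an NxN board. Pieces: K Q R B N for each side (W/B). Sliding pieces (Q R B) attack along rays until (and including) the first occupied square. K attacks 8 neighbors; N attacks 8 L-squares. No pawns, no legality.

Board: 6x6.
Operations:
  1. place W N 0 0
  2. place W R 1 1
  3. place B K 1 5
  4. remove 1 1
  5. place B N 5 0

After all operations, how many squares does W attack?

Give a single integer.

Answer: 2

Derivation:
Op 1: place WN@(0,0)
Op 2: place WR@(1,1)
Op 3: place BK@(1,5)
Op 4: remove (1,1)
Op 5: place BN@(5,0)
Per-piece attacks for W:
  WN@(0,0): attacks (1,2) (2,1)
Union (2 distinct): (1,2) (2,1)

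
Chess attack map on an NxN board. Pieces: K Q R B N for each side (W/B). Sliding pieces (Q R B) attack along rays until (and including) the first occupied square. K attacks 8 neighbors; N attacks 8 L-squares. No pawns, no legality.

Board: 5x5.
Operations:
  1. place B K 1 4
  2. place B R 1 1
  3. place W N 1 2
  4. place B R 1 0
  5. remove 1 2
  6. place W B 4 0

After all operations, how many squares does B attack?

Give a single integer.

Op 1: place BK@(1,4)
Op 2: place BR@(1,1)
Op 3: place WN@(1,2)
Op 4: place BR@(1,0)
Op 5: remove (1,2)
Op 6: place WB@(4,0)
Per-piece attacks for B:
  BR@(1,0): attacks (1,1) (2,0) (3,0) (4,0) (0,0) [ray(0,1) blocked at (1,1); ray(1,0) blocked at (4,0)]
  BR@(1,1): attacks (1,2) (1,3) (1,4) (1,0) (2,1) (3,1) (4,1) (0,1) [ray(0,1) blocked at (1,4); ray(0,-1) blocked at (1,0)]
  BK@(1,4): attacks (1,3) (2,4) (0,4) (2,3) (0,3)
Union (17 distinct): (0,0) (0,1) (0,3) (0,4) (1,0) (1,1) (1,2) (1,3) (1,4) (2,0) (2,1) (2,3) (2,4) (3,0) (3,1) (4,0) (4,1)

Answer: 17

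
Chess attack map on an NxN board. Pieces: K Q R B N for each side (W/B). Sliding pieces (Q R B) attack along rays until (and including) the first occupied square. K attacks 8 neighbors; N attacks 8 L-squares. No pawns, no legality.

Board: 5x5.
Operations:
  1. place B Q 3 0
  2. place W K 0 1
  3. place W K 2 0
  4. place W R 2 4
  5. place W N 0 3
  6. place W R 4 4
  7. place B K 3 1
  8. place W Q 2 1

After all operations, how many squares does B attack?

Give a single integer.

Op 1: place BQ@(3,0)
Op 2: place WK@(0,1)
Op 3: place WK@(2,0)
Op 4: place WR@(2,4)
Op 5: place WN@(0,3)
Op 6: place WR@(4,4)
Op 7: place BK@(3,1)
Op 8: place WQ@(2,1)
Per-piece attacks for B:
  BQ@(3,0): attacks (3,1) (4,0) (2,0) (4,1) (2,1) [ray(0,1) blocked at (3,1); ray(-1,0) blocked at (2,0); ray(-1,1) blocked at (2,1)]
  BK@(3,1): attacks (3,2) (3,0) (4,1) (2,1) (4,2) (4,0) (2,2) (2,0)
Union (9 distinct): (2,0) (2,1) (2,2) (3,0) (3,1) (3,2) (4,0) (4,1) (4,2)

Answer: 9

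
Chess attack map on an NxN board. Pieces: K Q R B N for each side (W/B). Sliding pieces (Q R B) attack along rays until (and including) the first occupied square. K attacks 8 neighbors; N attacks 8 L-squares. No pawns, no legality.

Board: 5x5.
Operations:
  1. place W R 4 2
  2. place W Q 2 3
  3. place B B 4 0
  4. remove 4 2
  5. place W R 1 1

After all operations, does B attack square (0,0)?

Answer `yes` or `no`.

Op 1: place WR@(4,2)
Op 2: place WQ@(2,3)
Op 3: place BB@(4,0)
Op 4: remove (4,2)
Op 5: place WR@(1,1)
Per-piece attacks for B:
  BB@(4,0): attacks (3,1) (2,2) (1,3) (0,4)
B attacks (0,0): no

Answer: no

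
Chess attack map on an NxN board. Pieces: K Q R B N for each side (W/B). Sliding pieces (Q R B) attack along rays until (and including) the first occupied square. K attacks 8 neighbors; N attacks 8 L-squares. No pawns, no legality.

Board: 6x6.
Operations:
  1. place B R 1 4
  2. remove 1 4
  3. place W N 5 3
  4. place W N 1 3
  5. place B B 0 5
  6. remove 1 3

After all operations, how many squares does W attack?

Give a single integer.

Op 1: place BR@(1,4)
Op 2: remove (1,4)
Op 3: place WN@(5,3)
Op 4: place WN@(1,3)
Op 5: place BB@(0,5)
Op 6: remove (1,3)
Per-piece attacks for W:
  WN@(5,3): attacks (4,5) (3,4) (4,1) (3,2)
Union (4 distinct): (3,2) (3,4) (4,1) (4,5)

Answer: 4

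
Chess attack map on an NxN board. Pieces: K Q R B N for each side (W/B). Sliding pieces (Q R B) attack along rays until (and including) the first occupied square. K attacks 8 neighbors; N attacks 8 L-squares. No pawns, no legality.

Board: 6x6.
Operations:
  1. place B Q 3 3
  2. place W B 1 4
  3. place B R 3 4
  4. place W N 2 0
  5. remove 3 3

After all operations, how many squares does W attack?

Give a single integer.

Op 1: place BQ@(3,3)
Op 2: place WB@(1,4)
Op 3: place BR@(3,4)
Op 4: place WN@(2,0)
Op 5: remove (3,3)
Per-piece attacks for W:
  WB@(1,4): attacks (2,5) (2,3) (3,2) (4,1) (5,0) (0,5) (0,3)
  WN@(2,0): attacks (3,2) (4,1) (1,2) (0,1)
Union (9 distinct): (0,1) (0,3) (0,5) (1,2) (2,3) (2,5) (3,2) (4,1) (5,0)

Answer: 9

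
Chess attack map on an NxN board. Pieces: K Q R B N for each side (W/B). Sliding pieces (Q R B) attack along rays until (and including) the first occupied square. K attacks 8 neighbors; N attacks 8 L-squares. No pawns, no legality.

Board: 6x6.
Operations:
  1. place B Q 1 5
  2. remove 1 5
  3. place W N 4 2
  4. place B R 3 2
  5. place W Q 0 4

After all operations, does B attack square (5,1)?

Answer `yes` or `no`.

Op 1: place BQ@(1,5)
Op 2: remove (1,5)
Op 3: place WN@(4,2)
Op 4: place BR@(3,2)
Op 5: place WQ@(0,4)
Per-piece attacks for B:
  BR@(3,2): attacks (3,3) (3,4) (3,5) (3,1) (3,0) (4,2) (2,2) (1,2) (0,2) [ray(1,0) blocked at (4,2)]
B attacks (5,1): no

Answer: no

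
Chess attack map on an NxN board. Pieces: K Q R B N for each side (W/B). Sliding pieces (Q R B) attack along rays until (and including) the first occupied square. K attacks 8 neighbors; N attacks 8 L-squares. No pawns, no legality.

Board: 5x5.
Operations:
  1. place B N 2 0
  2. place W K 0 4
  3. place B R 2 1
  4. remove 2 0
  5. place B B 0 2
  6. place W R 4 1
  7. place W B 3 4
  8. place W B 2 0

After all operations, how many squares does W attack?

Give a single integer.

Op 1: place BN@(2,0)
Op 2: place WK@(0,4)
Op 3: place BR@(2,1)
Op 4: remove (2,0)
Op 5: place BB@(0,2)
Op 6: place WR@(4,1)
Op 7: place WB@(3,4)
Op 8: place WB@(2,0)
Per-piece attacks for W:
  WK@(0,4): attacks (0,3) (1,4) (1,3)
  WB@(2,0): attacks (3,1) (4,2) (1,1) (0,2) [ray(-1,1) blocked at (0,2)]
  WB@(3,4): attacks (4,3) (2,3) (1,2) (0,1)
  WR@(4,1): attacks (4,2) (4,3) (4,4) (4,0) (3,1) (2,1) [ray(-1,0) blocked at (2,1)]
Union (14 distinct): (0,1) (0,2) (0,3) (1,1) (1,2) (1,3) (1,4) (2,1) (2,3) (3,1) (4,0) (4,2) (4,3) (4,4)

Answer: 14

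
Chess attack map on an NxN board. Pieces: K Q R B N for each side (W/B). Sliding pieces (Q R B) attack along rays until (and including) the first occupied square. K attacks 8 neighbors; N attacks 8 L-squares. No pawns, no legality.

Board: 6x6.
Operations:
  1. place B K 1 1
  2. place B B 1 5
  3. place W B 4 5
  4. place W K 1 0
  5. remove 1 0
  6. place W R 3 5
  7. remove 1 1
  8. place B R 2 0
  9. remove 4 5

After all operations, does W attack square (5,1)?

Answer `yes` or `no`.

Answer: no

Derivation:
Op 1: place BK@(1,1)
Op 2: place BB@(1,5)
Op 3: place WB@(4,5)
Op 4: place WK@(1,0)
Op 5: remove (1,0)
Op 6: place WR@(3,5)
Op 7: remove (1,1)
Op 8: place BR@(2,0)
Op 9: remove (4,5)
Per-piece attacks for W:
  WR@(3,5): attacks (3,4) (3,3) (3,2) (3,1) (3,0) (4,5) (5,5) (2,5) (1,5) [ray(-1,0) blocked at (1,5)]
W attacks (5,1): no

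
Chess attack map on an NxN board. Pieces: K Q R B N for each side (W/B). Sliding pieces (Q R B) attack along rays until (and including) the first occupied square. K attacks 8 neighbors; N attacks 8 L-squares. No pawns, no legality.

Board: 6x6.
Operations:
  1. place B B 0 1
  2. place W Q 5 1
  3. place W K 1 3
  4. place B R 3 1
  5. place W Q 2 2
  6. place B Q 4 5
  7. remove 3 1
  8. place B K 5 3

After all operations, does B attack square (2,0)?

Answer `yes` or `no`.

Op 1: place BB@(0,1)
Op 2: place WQ@(5,1)
Op 3: place WK@(1,3)
Op 4: place BR@(3,1)
Op 5: place WQ@(2,2)
Op 6: place BQ@(4,5)
Op 7: remove (3,1)
Op 8: place BK@(5,3)
Per-piece attacks for B:
  BB@(0,1): attacks (1,2) (2,3) (3,4) (4,5) (1,0) [ray(1,1) blocked at (4,5)]
  BQ@(4,5): attacks (4,4) (4,3) (4,2) (4,1) (4,0) (5,5) (3,5) (2,5) (1,5) (0,5) (5,4) (3,4) (2,3) (1,2) (0,1) [ray(-1,-1) blocked at (0,1)]
  BK@(5,3): attacks (5,4) (5,2) (4,3) (4,4) (4,2)
B attacks (2,0): no

Answer: no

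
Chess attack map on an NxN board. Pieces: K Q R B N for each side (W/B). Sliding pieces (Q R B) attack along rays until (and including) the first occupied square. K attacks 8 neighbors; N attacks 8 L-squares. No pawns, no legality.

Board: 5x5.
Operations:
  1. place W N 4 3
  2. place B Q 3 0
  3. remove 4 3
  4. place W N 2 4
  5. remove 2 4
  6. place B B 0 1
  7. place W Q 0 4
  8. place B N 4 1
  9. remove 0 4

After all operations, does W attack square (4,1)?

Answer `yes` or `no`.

Answer: no

Derivation:
Op 1: place WN@(4,3)
Op 2: place BQ@(3,0)
Op 3: remove (4,3)
Op 4: place WN@(2,4)
Op 5: remove (2,4)
Op 6: place BB@(0,1)
Op 7: place WQ@(0,4)
Op 8: place BN@(4,1)
Op 9: remove (0,4)
Per-piece attacks for W:
W attacks (4,1): no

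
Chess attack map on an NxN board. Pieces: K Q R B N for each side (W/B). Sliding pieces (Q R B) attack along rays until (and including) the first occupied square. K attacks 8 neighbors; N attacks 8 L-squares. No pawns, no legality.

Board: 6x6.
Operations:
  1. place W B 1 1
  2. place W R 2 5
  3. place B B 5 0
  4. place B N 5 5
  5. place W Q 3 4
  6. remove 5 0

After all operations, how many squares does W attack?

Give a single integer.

Op 1: place WB@(1,1)
Op 2: place WR@(2,5)
Op 3: place BB@(5,0)
Op 4: place BN@(5,5)
Op 5: place WQ@(3,4)
Op 6: remove (5,0)
Per-piece attacks for W:
  WB@(1,1): attacks (2,2) (3,3) (4,4) (5,5) (2,0) (0,2) (0,0) [ray(1,1) blocked at (5,5)]
  WR@(2,5): attacks (2,4) (2,3) (2,2) (2,1) (2,0) (3,5) (4,5) (5,5) (1,5) (0,5) [ray(1,0) blocked at (5,5)]
  WQ@(3,4): attacks (3,5) (3,3) (3,2) (3,1) (3,0) (4,4) (5,4) (2,4) (1,4) (0,4) (4,5) (4,3) (5,2) (2,5) (2,3) (1,2) (0,1) [ray(-1,1) blocked at (2,5)]
Union (25 distinct): (0,0) (0,1) (0,2) (0,4) (0,5) (1,2) (1,4) (1,5) (2,0) (2,1) (2,2) (2,3) (2,4) (2,5) (3,0) (3,1) (3,2) (3,3) (3,5) (4,3) (4,4) (4,5) (5,2) (5,4) (5,5)

Answer: 25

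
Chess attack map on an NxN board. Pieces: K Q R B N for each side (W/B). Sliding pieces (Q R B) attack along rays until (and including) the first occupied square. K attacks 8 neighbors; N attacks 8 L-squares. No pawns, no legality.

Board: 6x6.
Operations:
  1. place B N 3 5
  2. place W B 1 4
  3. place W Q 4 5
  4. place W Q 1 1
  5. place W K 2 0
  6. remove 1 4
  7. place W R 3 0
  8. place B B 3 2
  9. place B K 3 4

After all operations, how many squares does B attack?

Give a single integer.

Op 1: place BN@(3,5)
Op 2: place WB@(1,4)
Op 3: place WQ@(4,5)
Op 4: place WQ@(1,1)
Op 5: place WK@(2,0)
Op 6: remove (1,4)
Op 7: place WR@(3,0)
Op 8: place BB@(3,2)
Op 9: place BK@(3,4)
Per-piece attacks for B:
  BB@(3,2): attacks (4,3) (5,4) (4,1) (5,0) (2,3) (1,4) (0,5) (2,1) (1,0)
  BK@(3,4): attacks (3,5) (3,3) (4,4) (2,4) (4,5) (4,3) (2,5) (2,3)
  BN@(3,5): attacks (4,3) (5,4) (2,3) (1,4)
Union (15 distinct): (0,5) (1,0) (1,4) (2,1) (2,3) (2,4) (2,5) (3,3) (3,5) (4,1) (4,3) (4,4) (4,5) (5,0) (5,4)

Answer: 15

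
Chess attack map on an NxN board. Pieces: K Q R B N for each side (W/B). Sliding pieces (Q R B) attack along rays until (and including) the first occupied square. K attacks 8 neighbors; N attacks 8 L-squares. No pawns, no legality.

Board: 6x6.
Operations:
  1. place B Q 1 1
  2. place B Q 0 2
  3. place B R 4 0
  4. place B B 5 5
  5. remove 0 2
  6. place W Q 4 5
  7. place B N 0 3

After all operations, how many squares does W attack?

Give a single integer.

Answer: 15

Derivation:
Op 1: place BQ@(1,1)
Op 2: place BQ@(0,2)
Op 3: place BR@(4,0)
Op 4: place BB@(5,5)
Op 5: remove (0,2)
Op 6: place WQ@(4,5)
Op 7: place BN@(0,3)
Per-piece attacks for W:
  WQ@(4,5): attacks (4,4) (4,3) (4,2) (4,1) (4,0) (5,5) (3,5) (2,5) (1,5) (0,5) (5,4) (3,4) (2,3) (1,2) (0,1) [ray(0,-1) blocked at (4,0); ray(1,0) blocked at (5,5)]
Union (15 distinct): (0,1) (0,5) (1,2) (1,5) (2,3) (2,5) (3,4) (3,5) (4,0) (4,1) (4,2) (4,3) (4,4) (5,4) (5,5)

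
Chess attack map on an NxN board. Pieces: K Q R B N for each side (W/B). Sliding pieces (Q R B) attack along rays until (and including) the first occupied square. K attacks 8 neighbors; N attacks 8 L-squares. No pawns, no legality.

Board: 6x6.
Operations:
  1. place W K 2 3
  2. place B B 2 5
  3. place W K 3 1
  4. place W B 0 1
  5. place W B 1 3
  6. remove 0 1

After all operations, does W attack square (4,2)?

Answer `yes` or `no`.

Op 1: place WK@(2,3)
Op 2: place BB@(2,5)
Op 3: place WK@(3,1)
Op 4: place WB@(0,1)
Op 5: place WB@(1,3)
Op 6: remove (0,1)
Per-piece attacks for W:
  WB@(1,3): attacks (2,4) (3,5) (2,2) (3,1) (0,4) (0,2) [ray(1,-1) blocked at (3,1)]
  WK@(2,3): attacks (2,4) (2,2) (3,3) (1,3) (3,4) (3,2) (1,4) (1,2)
  WK@(3,1): attacks (3,2) (3,0) (4,1) (2,1) (4,2) (4,0) (2,2) (2,0)
W attacks (4,2): yes

Answer: yes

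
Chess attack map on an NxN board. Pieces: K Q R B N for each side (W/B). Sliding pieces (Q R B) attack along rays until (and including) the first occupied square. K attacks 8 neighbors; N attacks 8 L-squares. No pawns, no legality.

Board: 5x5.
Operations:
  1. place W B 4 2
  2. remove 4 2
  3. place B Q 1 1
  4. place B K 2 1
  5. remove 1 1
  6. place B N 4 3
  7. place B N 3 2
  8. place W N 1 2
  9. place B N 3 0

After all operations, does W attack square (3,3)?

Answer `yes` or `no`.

Answer: yes

Derivation:
Op 1: place WB@(4,2)
Op 2: remove (4,2)
Op 3: place BQ@(1,1)
Op 4: place BK@(2,1)
Op 5: remove (1,1)
Op 6: place BN@(4,3)
Op 7: place BN@(3,2)
Op 8: place WN@(1,2)
Op 9: place BN@(3,0)
Per-piece attacks for W:
  WN@(1,2): attacks (2,4) (3,3) (0,4) (2,0) (3,1) (0,0)
W attacks (3,3): yes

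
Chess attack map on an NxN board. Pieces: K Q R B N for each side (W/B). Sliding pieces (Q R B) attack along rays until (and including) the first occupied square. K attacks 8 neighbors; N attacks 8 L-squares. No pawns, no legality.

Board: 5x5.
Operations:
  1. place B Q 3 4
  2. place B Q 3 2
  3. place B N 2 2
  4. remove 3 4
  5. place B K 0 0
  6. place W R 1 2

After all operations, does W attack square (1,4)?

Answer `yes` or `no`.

Op 1: place BQ@(3,4)
Op 2: place BQ@(3,2)
Op 3: place BN@(2,2)
Op 4: remove (3,4)
Op 5: place BK@(0,0)
Op 6: place WR@(1,2)
Per-piece attacks for W:
  WR@(1,2): attacks (1,3) (1,4) (1,1) (1,0) (2,2) (0,2) [ray(1,0) blocked at (2,2)]
W attacks (1,4): yes

Answer: yes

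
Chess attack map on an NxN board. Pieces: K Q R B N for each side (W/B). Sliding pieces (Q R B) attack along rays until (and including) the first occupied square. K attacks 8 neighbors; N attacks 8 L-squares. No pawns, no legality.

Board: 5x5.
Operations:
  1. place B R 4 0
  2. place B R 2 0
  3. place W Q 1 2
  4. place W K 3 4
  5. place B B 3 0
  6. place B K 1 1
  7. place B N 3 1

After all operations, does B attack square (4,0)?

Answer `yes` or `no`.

Answer: no

Derivation:
Op 1: place BR@(4,0)
Op 2: place BR@(2,0)
Op 3: place WQ@(1,2)
Op 4: place WK@(3,4)
Op 5: place BB@(3,0)
Op 6: place BK@(1,1)
Op 7: place BN@(3,1)
Per-piece attacks for B:
  BK@(1,1): attacks (1,2) (1,0) (2,1) (0,1) (2,2) (2,0) (0,2) (0,0)
  BR@(2,0): attacks (2,1) (2,2) (2,3) (2,4) (3,0) (1,0) (0,0) [ray(1,0) blocked at (3,0)]
  BB@(3,0): attacks (4,1) (2,1) (1,2) [ray(-1,1) blocked at (1,2)]
  BN@(3,1): attacks (4,3) (2,3) (1,2) (1,0)
  BR@(4,0): attacks (4,1) (4,2) (4,3) (4,4) (3,0) [ray(-1,0) blocked at (3,0)]
B attacks (4,0): no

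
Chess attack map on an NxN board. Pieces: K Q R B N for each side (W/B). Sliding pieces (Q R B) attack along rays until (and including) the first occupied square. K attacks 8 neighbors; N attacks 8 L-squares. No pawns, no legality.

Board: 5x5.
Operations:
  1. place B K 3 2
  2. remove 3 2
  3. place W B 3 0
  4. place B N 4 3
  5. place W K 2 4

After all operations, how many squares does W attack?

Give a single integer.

Op 1: place BK@(3,2)
Op 2: remove (3,2)
Op 3: place WB@(3,0)
Op 4: place BN@(4,3)
Op 5: place WK@(2,4)
Per-piece attacks for W:
  WK@(2,4): attacks (2,3) (3,4) (1,4) (3,3) (1,3)
  WB@(3,0): attacks (4,1) (2,1) (1,2) (0,3)
Union (9 distinct): (0,3) (1,2) (1,3) (1,4) (2,1) (2,3) (3,3) (3,4) (4,1)

Answer: 9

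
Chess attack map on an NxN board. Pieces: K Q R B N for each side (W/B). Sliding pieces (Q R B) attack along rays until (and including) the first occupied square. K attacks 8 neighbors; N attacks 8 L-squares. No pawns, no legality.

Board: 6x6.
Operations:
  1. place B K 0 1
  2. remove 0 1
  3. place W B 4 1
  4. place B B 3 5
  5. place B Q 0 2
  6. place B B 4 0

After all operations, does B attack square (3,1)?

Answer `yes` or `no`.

Op 1: place BK@(0,1)
Op 2: remove (0,1)
Op 3: place WB@(4,1)
Op 4: place BB@(3,5)
Op 5: place BQ@(0,2)
Op 6: place BB@(4,0)
Per-piece attacks for B:
  BQ@(0,2): attacks (0,3) (0,4) (0,5) (0,1) (0,0) (1,2) (2,2) (3,2) (4,2) (5,2) (1,3) (2,4) (3,5) (1,1) (2,0) [ray(1,1) blocked at (3,5)]
  BB@(3,5): attacks (4,4) (5,3) (2,4) (1,3) (0,2) [ray(-1,-1) blocked at (0,2)]
  BB@(4,0): attacks (5,1) (3,1) (2,2) (1,3) (0,4)
B attacks (3,1): yes

Answer: yes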